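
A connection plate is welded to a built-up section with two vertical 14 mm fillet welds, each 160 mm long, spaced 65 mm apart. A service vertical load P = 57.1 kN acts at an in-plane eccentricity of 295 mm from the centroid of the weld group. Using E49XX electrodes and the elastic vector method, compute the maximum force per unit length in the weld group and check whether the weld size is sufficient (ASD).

f_max ≈ 1500 N/mm; NOT adequate

E49XX → F_EXX = 490 MPa.
Total weld length L_w = 320 mm. Treat welds as unit-width lines.
Polar moment about centroid: J = 2[d³/12 + d(b/2)²] = 2[160³/12 + 160×32.5²] = 1021000 mm³.
Direct shear f_v = P/L_w = 57.1×10³ / 320 = 178.4 N/mm (vertical).
Torsion M = P·e = 57.1×10³ × 295 = 16844000 N·mm.
Critical point at (x, y) = (32.5, 80) from centroid. f_tx = M·y/J = 1320 N/mm; f_ty = M·x/J = 536.4 N/mm.
Resultant f_max = √[f_tx² + (f_v + f_ty)²] = √[1320² + (178.4 + 536.4)²] = 1501 N/mm.
Capacity per unit length: r_n/Ω = (1/2.0) × 0.6 × 490 × (0.707 × 14) = 1455 N/mm.
1501 > 1455 → NOT adequate.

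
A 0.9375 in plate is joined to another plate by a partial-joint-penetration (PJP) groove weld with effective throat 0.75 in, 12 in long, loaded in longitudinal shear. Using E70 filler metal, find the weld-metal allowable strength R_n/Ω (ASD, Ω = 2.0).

R_n/Ω ≈ 189 kip

E70XX → F_EXX = 70 ksi.
Effective throat (given) t_e = 0.75 in.
A_we = 0.75 × 12 = 9 in².
F_nw = 0.6 F_EXX = 42 ksi.
R_n/Ω = (42 × 9) / 2.0 = 189 kip.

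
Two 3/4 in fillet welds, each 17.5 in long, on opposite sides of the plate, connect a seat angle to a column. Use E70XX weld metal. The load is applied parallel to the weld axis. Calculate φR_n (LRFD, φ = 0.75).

φR_n ≈ 585 kip

E70XX → F_EXX = 70 ksi.
Effective throat t_e = 0.707 × 0.75 = 0.5302 in.
Total length L = 35 in; A_we = 0.5302 × 35 = 18.56 in².
F_nw = 0.6 F_EXX = 0.6 × 70 = 42 ksi.
φR_n = 0.75 × 42 × 18.56 = 584.6 kip.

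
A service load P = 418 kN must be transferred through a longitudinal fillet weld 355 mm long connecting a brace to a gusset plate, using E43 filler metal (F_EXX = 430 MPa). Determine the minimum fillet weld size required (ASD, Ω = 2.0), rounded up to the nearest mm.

w = 13 mm

Total weld length L = 355 mm.
Required throat t_e = P × Ω / (0.6 F_EXX × L) = 418 × 2.0 / (0.6 × 430 × 355 × 10⁻³) = 9.128 mm.
Required leg w = t_e / 0.707 = 12.91 mm → use 13 mm.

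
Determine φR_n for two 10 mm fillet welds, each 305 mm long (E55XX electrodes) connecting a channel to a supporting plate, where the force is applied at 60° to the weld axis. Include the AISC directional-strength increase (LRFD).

φR_n ≈ 1500 kN

E55XX → F_EXX = 550 MPa.
t_e = 0.707 × 10 = 7.07 mm; A_we = 7.07 × 610 = 4313 mm².
Directional factor: 1.0 + 0.5 sin^1.5(60°) = 1.403.
F_nw = 0.6 × 550 × 1.403 = 463 MPa.
φR_n = 0.75 × 463 × 4313 × 10⁻³ = 1498 kN.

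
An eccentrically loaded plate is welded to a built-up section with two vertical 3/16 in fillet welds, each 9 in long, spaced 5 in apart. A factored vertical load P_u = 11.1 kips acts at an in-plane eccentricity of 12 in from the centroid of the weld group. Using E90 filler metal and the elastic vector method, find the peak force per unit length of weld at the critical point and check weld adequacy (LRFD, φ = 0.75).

f_max ≈ 3.27 kip/in; adequate

E90XX → F_EXX = 90 ksi.
Total weld length L_w = 18 in. Treat welds as unit-width lines.
Polar moment about centroid: J = 2[d³/12 + d(b/2)²] = 2[9³/12 + 9×2.5²] = 234 in³.
Direct shear f_v = P/L_w = 11.1 / 18 = 0.6167 kip/in (vertical).
Torsion M = P·e = 11.1 × 12 = 133.2 kip·in.
Critical point at (x, y) = (2.5, 4.5) from centroid. f_tx = M·y/J = 2.562 kip/in; f_ty = M·x/J = 1.423 kip/in.
Resultant f_max = √[f_tx² + (f_v + f_ty)²] = √[2.562² + (0.6167 + 1.423)²] = 3.274 kip/in.
Capacity per unit length: φr_n = 0.75 × 0.6 × 90 × (0.707 × 0.1875) = 5.369 kip/in.
3.274 ≤ 5.369 → adequate.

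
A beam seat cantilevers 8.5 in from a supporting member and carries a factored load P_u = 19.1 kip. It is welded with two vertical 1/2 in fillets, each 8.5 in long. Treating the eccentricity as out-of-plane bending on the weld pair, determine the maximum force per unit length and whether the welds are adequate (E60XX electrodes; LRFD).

E60XX → F_EXX = 60 ksi.
L_w = 2 × 8.5 = 17 in; section modulus (unit throat) S = 2 × L²/6 = 24.08 in².
Direct shear f_v = P/L_w = 19.1/17 = 1.124 kip/in.
Moment M = P × e = 19.1 × 8.5 = 162.35 kip·in; bending f_b = M/S = 6.741 kip/in.
f_max = √(f_v² + f_b²) = √(1.124² + 6.741²) = 6.834 kip/in.
φr_n = 0.75 × 0.6 × 60 × (0.707 × 0.5) = 9.544 kip/in → adequate.

f_max ≈ 6.83 kip/in; adequate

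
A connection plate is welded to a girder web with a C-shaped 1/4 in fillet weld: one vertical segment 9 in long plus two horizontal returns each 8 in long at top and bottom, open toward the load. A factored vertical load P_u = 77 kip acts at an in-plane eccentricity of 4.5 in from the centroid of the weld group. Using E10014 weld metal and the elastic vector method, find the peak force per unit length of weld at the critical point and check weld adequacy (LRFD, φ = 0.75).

E100XX → F_EXX = 100 ksi.
Total weld length L_w = 25 in. Treat welds as unit-width lines.
Centroid: x̄ = 2×8×4 / 25 = 2.56 in from the vertical weld.
Polar moment about centroid: J = I_x + I_y = [9³/12 + 2×8×4.5²] + [9×2.56² + 2(8³/12 + 8×1.44²)] = 562.2 in³.
Direct shear f_v = P/L_w = 77 / 25 = 3.08 kip/in (vertical).
Torsion M = P·e = 77 × 4.5 = 346.5 kip·in.
Critical point at (x, y) = (5.44, 4.5) from centroid. f_tx = M·y/J = 2.773 kip/in; f_ty = M·x/J = 3.353 kip/in.
Resultant f_max = √[f_tx² + (f_v + f_ty)²] = √[2.773² + (3.08 + 3.353)²] = 7.005 kip/in.
Capacity per unit length: φr_n = 0.75 × 0.6 × 100 × (0.707 × 0.25) = 7.954 kip/in.
7.005 ≤ 7.954 → adequate.

f_max ≈ 7 kip/in; adequate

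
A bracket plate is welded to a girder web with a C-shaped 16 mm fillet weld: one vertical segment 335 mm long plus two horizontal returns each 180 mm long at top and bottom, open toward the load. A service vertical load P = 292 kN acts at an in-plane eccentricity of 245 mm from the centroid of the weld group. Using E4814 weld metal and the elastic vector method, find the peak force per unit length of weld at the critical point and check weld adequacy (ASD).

E48XX → F_EXX = 480 MPa.
Total weld length L_w = 695 mm. Treat welds as unit-width lines.
Centroid: x̄ = 2×180×90 / 695 = 46.62 mm from the vertical weld.
Polar moment about centroid: J = I_x + I_y = [335³/12 + 2×180×167.5²] + [335×46.62² + 2(180³/12 + 180×43.38²)] = 15610000 mm³.
Direct shear f_v = P/L_w = 292×10³ / 695 = 420.1 N/mm (vertical).
Torsion M = P·e = 292×10³ × 245 = 71540000 N·mm.
Critical point at (x, y) = (133.4, 167.5) from centroid. f_tx = M·y/J = 767.6 N/mm; f_ty = M·x/J = 611.3 N/mm.
Resultant f_max = √[f_tx² + (f_v + f_ty)²] = √[767.6² + (420.1 + 611.3)²] = 1286 N/mm.
Capacity per unit length: r_n/Ω = (1/2.0) × 0.6 × 480 × (0.707 × 16) = 1629 N/mm.
1286 ≤ 1629 → adequate.

f_max ≈ 1290 N/mm; adequate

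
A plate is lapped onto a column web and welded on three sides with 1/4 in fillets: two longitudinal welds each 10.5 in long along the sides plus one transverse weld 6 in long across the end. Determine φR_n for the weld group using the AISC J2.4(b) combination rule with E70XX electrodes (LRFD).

E70XX → F_EXX = 70 ksi.
t_e = 0.707 × 0.25 = 0.1767 in.
R_nwl = 0.6 × 70 × 0.1767 × 21 = 155.9 kip (longitudinal, 2 welds).
R_nwt = 0.6 × 70 × 0.1767 × 6 = 44.54 kip (transverse, base value).
(i) R_nwl + R_nwt = 200.4 kip; (ii) 0.85 R_nwl + 1.5 R_nwt = 199.3 kip.
R_n = max = 200.4 kip [governs: (i)]; φR_n = 150.3 kip.

φR_n ≈ 150 kip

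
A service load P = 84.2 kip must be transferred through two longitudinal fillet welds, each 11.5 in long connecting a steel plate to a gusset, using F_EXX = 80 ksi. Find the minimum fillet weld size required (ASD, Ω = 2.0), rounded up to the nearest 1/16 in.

w = 1/4 in

Total weld length L = 23 in.
Required throat t_e = P × Ω / (0.6 F_EXX × L) = 84.2 × 2.0 / (0.6 × 80 × 23) = 0.1525 in.
Required leg w = t_e / 0.707 = 0.2158 in → use 1/4 in.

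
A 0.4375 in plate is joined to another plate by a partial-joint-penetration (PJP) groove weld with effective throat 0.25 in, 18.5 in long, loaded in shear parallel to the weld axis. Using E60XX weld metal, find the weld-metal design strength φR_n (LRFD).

φR_n ≈ 125 kip

E60XX → F_EXX = 60 ksi.
Effective throat (given) t_e = 0.25 in.
A_we = 0.25 × 18.5 = 4.625 in².
F_nw = 0.6 F_EXX = 36 ksi.
φR_n = 0.75 × 36 × 4.625 = 124.9 kip.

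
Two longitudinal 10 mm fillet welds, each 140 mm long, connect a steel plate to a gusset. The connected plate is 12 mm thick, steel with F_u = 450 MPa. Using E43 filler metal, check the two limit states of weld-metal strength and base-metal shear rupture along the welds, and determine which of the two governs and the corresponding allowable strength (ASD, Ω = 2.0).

R_n/Ω ≈ 255 kN (weld metal governs)

E43XX → F_EXX = 430 MPa.
t_e = 0.707 × 10 = 7.07 mm; L = 280 mm.
Weld metal: R_n/Ω = (1/2.0) × 0.6 × 430 × 7.07 × 280 × 10⁻³ = 255.4 kN.
Base metal (shear rupture): R_n/Ω = (1/2.0) × 0.6 × 450 × 12 × 280 × 10⁻³ = 453.6 kN.
Governing: weld metal.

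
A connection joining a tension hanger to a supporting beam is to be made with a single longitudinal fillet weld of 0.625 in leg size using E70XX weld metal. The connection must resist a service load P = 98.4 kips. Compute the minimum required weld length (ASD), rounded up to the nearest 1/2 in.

E70XX → F_EXX = 70 ksi.
Throat t_e = 0.707 × 0.625 = 0.4419 in.
r_n/Ω = (0.6 × 70 × 0.4419) / 2.0 = 9.279 kip/in.
L_req = P / (r_n/Ω) = 98.4 / 9.279 = 10.6 in total.
Round up → use L = 11 in.

L = 11 in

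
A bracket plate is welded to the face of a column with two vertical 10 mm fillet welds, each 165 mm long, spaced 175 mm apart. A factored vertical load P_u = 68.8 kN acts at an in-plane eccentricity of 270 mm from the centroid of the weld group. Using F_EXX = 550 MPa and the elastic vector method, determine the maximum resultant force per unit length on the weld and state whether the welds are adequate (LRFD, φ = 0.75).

f_max ≈ 846 N/mm; adequate

Total weld length L_w = 330 mm. Treat welds as unit-width lines.
Polar moment about centroid: J = 2[d³/12 + d(b/2)²] = 2[165³/12 + 165×87.5²] = 3275000 mm³.
Direct shear f_v = P/L_w = 68.8×10³ / 330 = 208.5 N/mm (vertical).
Torsion M = P·e = 68.8×10³ × 270 = 18576000 N·mm.
Critical point at (x, y) = (87.5, 82.5) from centroid. f_tx = M·y/J = 467.9 N/mm; f_ty = M·x/J = 496.3 N/mm.
Resultant f_max = √[f_tx² + (f_v + f_ty)²] = √[467.9² + (208.5 + 496.3)²] = 845.9 N/mm.
Capacity per unit length: φr_n = 0.75 × 0.6 × 550 × (0.707 × 10) = 1750 N/mm.
845.9 ≤ 1750 → adequate.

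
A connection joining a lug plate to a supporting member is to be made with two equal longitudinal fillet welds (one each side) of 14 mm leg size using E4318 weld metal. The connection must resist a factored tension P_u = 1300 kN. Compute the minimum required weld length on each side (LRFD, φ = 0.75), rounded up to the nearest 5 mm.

E43XX → F_EXX = 430 MPa.
Throat t_e = 0.707 × 14 = 9.898 mm.
φr_n = 0.75 × 0.6 × 430 × 9.898 × 10⁻³ = 1.915 kN/mm.
L_req = P_u / φr_n = 1300 / 1.915 = 678.8 mm total.
Per side: 678.8 / 2 = 339.4 mm.
Round up → use L = 340 mm on each side.

L = 340 mm on each side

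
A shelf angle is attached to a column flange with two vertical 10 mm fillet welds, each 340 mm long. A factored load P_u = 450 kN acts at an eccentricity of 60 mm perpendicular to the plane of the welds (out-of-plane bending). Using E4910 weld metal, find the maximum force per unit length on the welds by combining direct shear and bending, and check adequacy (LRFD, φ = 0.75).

f_max ≈ 964 N/mm; adequate

E49XX → F_EXX = 490 MPa.
L_w = 2 × 340 = 680 mm; section modulus (unit throat) S = 2 × L²/6 = 38530 mm².
Direct shear f_v = P/L_w = 450×10³/680 = 661.8 N/mm.
Moment M = P × e = 450×10³ × 60 = 27000000 N·mm; bending f_b = M/S = 700.7 N/mm.
f_max = √(f_v² + f_b²) = √(661.8² + 700.7²) = 963.8 N/mm.
φr_n = 0.75 × 0.6 × 490 × (0.707 × 10) = 1559 N/mm → adequate.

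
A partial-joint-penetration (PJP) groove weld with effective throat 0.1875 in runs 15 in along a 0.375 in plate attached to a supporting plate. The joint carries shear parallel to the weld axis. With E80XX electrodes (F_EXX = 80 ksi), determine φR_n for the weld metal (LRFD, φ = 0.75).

φR_n ≈ 101 kips

Effective throat (given) t_e = 0.1875 in.
A_we = 0.1875 × 15 = 2.812 in².
F_nw = 0.6 F_EXX = 48 ksi.
φR_n = 0.75 × 48 × 2.812 = 101.2 kips.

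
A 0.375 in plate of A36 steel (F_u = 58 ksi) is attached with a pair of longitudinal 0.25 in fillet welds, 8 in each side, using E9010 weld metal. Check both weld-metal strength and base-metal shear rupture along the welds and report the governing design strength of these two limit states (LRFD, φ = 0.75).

E90XX → F_EXX = 90 ksi.
t_e = 0.707 × 0.25 = 0.1767 in; L = 16 in.
Weld metal: φR_n = 0.75 × 0.6 × 90 × 0.1767 × 16 = 114.5 kips.
Base metal (shear rupture): φR_n = 0.75 × 0.6 × 58 × 0.375 × 16 = 156.6 kips.
Governing: weld metal.

φR_n ≈ 115 kips (weld metal governs)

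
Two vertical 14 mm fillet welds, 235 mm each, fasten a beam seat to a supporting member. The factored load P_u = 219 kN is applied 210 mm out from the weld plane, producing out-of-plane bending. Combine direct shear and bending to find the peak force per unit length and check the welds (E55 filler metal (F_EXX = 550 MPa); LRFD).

f_max ≈ 2540 N/mm; NOT adequate

L_w = 2 × 235 = 470 mm; section modulus (unit throat) S = 2 × L²/6 = 18410 mm².
Direct shear f_v = P/L_w = 219×10³/470 = 466 N/mm.
Moment M = P × e = 219×10³ × 210 = 45990000 N·mm; bending f_b = M/S = 2498 N/mm.
f_max = √(f_v² + f_b²) = √(466² + 2498²) = 2541 N/mm.
φr_n = 0.75 × 0.6 × 550 × (0.707 × 14) = 2450 N/mm → NOT adequate.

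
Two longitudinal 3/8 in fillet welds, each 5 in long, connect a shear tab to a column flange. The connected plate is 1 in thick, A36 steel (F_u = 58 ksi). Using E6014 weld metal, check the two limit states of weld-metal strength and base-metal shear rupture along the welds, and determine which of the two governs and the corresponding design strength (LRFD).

E60XX → F_EXX = 60 ksi.
t_e = 0.707 × 0.375 = 0.2651 in; L = 10 in.
Weld metal: φR_n = 0.75 × 0.6 × 60 × 0.2651 × 10 = 71.58 kip.
Base metal (shear rupture): φR_n = 0.75 × 0.6 × 58 × 1 × 10 = 261 kip.
Governing: weld metal.

φR_n ≈ 71.6 kip (weld metal governs)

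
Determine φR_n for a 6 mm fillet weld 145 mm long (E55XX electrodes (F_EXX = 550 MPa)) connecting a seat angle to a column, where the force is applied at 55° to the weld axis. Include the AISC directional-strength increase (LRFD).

t_e = 0.707 × 6 = 4.242 mm; A_we = 4.242 × 145 = 615.1 mm².
Directional factor: 1.0 + 0.5 sin^1.5(55°) = 1.371.
F_nw = 0.6 × 550 × 1.371 = 452.3 MPa.
φR_n = 0.75 × 452.3 × 615.1 × 10⁻³ = 208.7 kN.

φR_n ≈ 209 kN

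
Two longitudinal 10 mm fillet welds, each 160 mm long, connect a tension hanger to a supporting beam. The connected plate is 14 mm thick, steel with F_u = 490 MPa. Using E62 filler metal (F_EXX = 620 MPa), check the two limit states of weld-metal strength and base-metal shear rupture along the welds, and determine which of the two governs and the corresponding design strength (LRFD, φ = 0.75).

φR_n ≈ 631 kN (weld metal governs)

t_e = 0.707 × 10 = 7.07 mm; L = 320 mm.
Weld metal: φR_n = 0.75 × 0.6 × 620 × 7.07 × 320 × 10⁻³ = 631.2 kN.
Base metal (shear rupture): φR_n = 0.75 × 0.6 × 490 × 14 × 320 × 10⁻³ = 987.8 kN.
Governing: weld metal.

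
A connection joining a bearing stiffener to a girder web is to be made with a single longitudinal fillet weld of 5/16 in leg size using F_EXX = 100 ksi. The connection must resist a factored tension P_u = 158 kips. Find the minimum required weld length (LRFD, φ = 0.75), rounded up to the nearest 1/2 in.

L = 16 in

Throat t_e = 0.707 × 0.3125 = 0.2209 in.
φr_n = 0.75 × 0.6 × 100 × 0.2209 = 9.942 kips/in.
L_req = P_u / φr_n = 158 / 9.942 = 15.89 in total.
Round up → use L = 16 in.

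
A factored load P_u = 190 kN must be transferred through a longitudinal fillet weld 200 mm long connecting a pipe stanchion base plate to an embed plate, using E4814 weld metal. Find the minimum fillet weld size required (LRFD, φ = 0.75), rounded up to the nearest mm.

w = 7 mm

E48XX → F_EXX = 480 MPa.
Total weld length L = 200 mm.
Required throat t_e = P_u / (φ × 0.6 F_EXX × L) = 190 / (0.75 × 0.6 × 480 × 200 × 10⁻³) = 4.398 mm.
Required leg w = t_e / 0.707 = 6.221 mm → use 7 mm.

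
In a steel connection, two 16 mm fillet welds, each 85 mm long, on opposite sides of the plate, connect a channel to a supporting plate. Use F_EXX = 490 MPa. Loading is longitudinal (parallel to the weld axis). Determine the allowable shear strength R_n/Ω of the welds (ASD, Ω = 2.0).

R_n/Ω ≈ 283 kN

Effective throat t_e = 0.707 × 16 = 11.31 mm.
Total length L = 170 mm; A_we = 11.31 × 170 = 1923 mm².
F_nw = 0.6 F_EXX = 0.6 × 490 = 294 MPa.
R_n = 294 × 1923 × 10⁻³ = 565.4 kN; R_n/Ω = 565.4/2.0 = 282.7 kN.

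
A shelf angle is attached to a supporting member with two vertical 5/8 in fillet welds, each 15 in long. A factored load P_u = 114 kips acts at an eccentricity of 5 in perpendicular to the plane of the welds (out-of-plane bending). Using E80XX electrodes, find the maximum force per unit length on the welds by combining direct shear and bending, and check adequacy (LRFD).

f_max ≈ 8.5 kip/in; adequate

E80XX → F_EXX = 80 ksi.
L_w = 2 × 15 = 30 in; section modulus (unit throat) S = 2 × L²/6 = 75 in².
Direct shear f_v = P/L_w = 114/30 = 3.8 kip/in.
Moment M = P × e = 114 × 5 = 570 kip·in; bending f_b = M/S = 7.6 kip/in.
f_max = √(f_v² + f_b²) = √(3.8² + 7.6²) = 8.497 kip/in.
φr_n = 0.75 × 0.6 × 80 × (0.707 × 0.625) = 15.91 kip/in → adequate.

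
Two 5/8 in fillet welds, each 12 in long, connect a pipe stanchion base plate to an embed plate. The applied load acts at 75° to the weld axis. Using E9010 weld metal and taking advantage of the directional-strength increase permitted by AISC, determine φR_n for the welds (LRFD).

φR_n ≈ 633 kips

E90XX → F_EXX = 90 ksi.
t_e = 0.707 × 0.625 = 0.4419 in; A_we = 0.4419 × 24 = 10.6 in².
Directional factor: 1.0 + 0.5 sin^1.5(75°) = 1.475.
F_nw = 0.6 × 90 × 1.475 = 79.63 ksi.
φR_n = 0.75 × 79.63 × 10.6 = 633.4 kips.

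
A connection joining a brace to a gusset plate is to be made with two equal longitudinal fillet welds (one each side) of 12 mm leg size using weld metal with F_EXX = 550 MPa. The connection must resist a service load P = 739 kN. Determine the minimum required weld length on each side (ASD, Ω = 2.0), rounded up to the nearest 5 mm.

L = 265 mm on each side

Throat t_e = 0.707 × 12 = 8.484 mm.
r_n/Ω = (0.6 × 550 × 8.484) / 2.0 = 1400 N/mm = 1.4 kN/mm.
L_req = P / (r_n/Ω) = 739 / 1.4 = 527.9 mm total.
Per side: 527.9 / 2 = 264 mm.
Round up → use L = 265 mm on each side.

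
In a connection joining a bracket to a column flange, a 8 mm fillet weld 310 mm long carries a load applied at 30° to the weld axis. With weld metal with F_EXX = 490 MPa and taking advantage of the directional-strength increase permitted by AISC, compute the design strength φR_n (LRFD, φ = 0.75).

φR_n ≈ 455 kN

t_e = 0.707 × 8 = 5.656 mm; A_we = 5.656 × 310 = 1753 mm².
Directional factor: 1.0 + 0.5 sin^1.5(30°) = 1.177.
F_nw = 0.6 × 490 × 1.177 = 346 MPa.
φR_n = 0.75 × 346 × 1753 × 10⁻³ = 455 kN.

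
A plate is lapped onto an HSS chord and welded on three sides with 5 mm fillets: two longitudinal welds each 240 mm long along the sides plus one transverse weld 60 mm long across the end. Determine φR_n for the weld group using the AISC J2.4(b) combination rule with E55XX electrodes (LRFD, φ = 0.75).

φR_n ≈ 472 kN

E55XX → F_EXX = 550 MPa.
t_e = 0.707 × 5 = 3.535 mm.
R_nwl = 0.6 × 550 × 3.535 × 480 × 10⁻³ = 559.9 kN (longitudinal, 2 welds).
R_nwt = 0.6 × 550 × 3.535 × 60 × 10⁻³ = 69.99 kN (transverse, base value).
(i) R_nwl + R_nwt = 629.9 kN; (ii) 0.85 R_nwl + 1.5 R_nwt = 580.9 kN.
R_n = max = 629.9 kN [governs: (i)]; φR_n = 472.5 kN.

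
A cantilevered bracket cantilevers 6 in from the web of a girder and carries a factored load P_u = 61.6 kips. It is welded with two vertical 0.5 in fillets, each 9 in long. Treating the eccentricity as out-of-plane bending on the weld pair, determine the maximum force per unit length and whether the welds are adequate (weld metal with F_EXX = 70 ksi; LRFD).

f_max ≈ 14.1 kip/in; NOT adequate

L_w = 2 × 9 = 18 in; section modulus (unit throat) S = 2 × L²/6 = 27 in².
Direct shear f_v = P/L_w = 61.6/18 = 3.422 kip/in.
Moment M = P × e = 61.6 × 6 = 369.6 kip·in; bending f_b = M/S = 13.69 kip/in.
f_max = √(f_v² + f_b²) = √(3.422² + 13.69²) = 14.11 kip/in.
φr_n = 0.75 × 0.6 × 70 × (0.707 × 0.5) = 11.14 kip/in → NOT adequate.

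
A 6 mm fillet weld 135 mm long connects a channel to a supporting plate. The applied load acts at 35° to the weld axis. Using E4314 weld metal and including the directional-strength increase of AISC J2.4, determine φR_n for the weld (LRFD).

E43XX → F_EXX = 430 MPa.
t_e = 0.707 × 6 = 4.242 mm; A_we = 4.242 × 135 = 572.7 mm².
Directional factor: 1.0 + 0.5 sin^1.5(35°) = 1.217.
F_nw = 0.6 × 430 × 1.217 = 314 MPa.
φR_n = 0.75 × 314 × 572.7 × 10⁻³ = 134.9 kN.

φR_n ≈ 135 kN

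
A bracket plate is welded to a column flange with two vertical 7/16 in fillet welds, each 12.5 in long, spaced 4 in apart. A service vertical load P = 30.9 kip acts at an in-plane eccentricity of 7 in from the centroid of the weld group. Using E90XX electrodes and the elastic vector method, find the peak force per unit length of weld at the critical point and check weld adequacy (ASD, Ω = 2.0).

f_max ≈ 3.89 kip/in; adequate

E90XX → F_EXX = 90 ksi.
Total weld length L_w = 25 in. Treat welds as unit-width lines.
Polar moment about centroid: J = 2[d³/12 + d(b/2)²] = 2[12.5³/12 + 12.5×2²] = 425.5 in³.
Direct shear f_v = P/L_w = 30.9 / 25 = 1.236 kip/in (vertical).
Torsion M = P·e = 30.9 × 7 = 216.3 kip·in.
Critical point at (x, y) = (2, 6.25) from centroid. f_tx = M·y/J = 3.177 kip/in; f_ty = M·x/J = 1.017 kip/in.
Resultant f_max = √[f_tx² + (f_v + f_ty)²] = √[3.177² + (1.236 + 1.017)²] = 3.895 kip/in.
Capacity per unit length: r_n/Ω = (1/2.0) × 0.6 × 90 × (0.707 × 0.4375) = 8.351 kip/in.
3.895 ≤ 8.351 → adequate.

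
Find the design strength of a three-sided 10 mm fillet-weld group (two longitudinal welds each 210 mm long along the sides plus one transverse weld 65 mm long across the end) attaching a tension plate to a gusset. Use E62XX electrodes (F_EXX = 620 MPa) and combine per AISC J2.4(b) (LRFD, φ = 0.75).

φR_n ≈ 957 kN

t_e = 0.707 × 10 = 7.07 mm.
R_nwl = 0.6 × 620 × 7.07 × 420 × 10⁻³ = 1105 kN (longitudinal, 2 welds).
R_nwt = 0.6 × 620 × 7.07 × 65 × 10⁻³ = 171 kN (transverse, base value).
(i) R_nwl + R_nwt = 1276 kN; (ii) 0.85 R_nwl + 1.5 R_nwt = 1195 kN.
R_n = max = 1276 kN [governs: (i)]; φR_n = 956.7 kN.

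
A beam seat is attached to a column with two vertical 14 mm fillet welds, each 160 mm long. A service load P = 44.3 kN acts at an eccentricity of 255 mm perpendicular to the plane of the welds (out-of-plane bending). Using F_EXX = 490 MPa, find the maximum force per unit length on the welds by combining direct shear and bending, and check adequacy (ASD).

f_max ≈ 1330 N/mm; adequate

L_w = 2 × 160 = 320 mm; section modulus (unit throat) S = 2 × L²/6 = 8533 mm².
Direct shear f_v = P/L_w = 44.3×10³/320 = 138.4 N/mm.
Moment M = P × e = 44.3×10³ × 255 = 11296000 N·mm; bending f_b = M/S = 1324 N/mm.
f_max = √(f_v² + f_b²) = √(138.4² + 1324²) = 1331 N/mm.
r_n/Ω = (1/2.0) × 0.6 × 490 × (0.707 × 14) = 1455 N/mm → adequate.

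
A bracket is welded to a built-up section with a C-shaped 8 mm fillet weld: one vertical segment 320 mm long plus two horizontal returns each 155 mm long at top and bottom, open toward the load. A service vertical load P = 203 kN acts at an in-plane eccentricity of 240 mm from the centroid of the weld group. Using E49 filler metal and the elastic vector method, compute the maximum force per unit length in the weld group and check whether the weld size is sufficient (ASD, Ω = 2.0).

f_max ≈ 1010 N/mm; NOT adequate

E49XX → F_EXX = 490 MPa.
Total weld length L_w = 630 mm. Treat welds as unit-width lines.
Centroid: x̄ = 2×155×77.5 / 630 = 38.13 mm from the vertical weld.
Polar moment about centroid: J = I_x + I_y = [320³/12 + 2×155×160²] + [320×38.13² + 2(155³/12 + 155×39.37²)] = 12230000 mm³.
Direct shear f_v = P/L_w = 203×10³ / 630 = 322.2 N/mm (vertical).
Torsion M = P·e = 203×10³ × 240 = 48720000 N·mm.
Critical point at (x, y) = (116.9, 160) from centroid. f_tx = M·y/J = 637.2 N/mm; f_ty = M·x/J = 465.4 N/mm.
Resultant f_max = √[f_tx² + (f_v + f_ty)²] = √[637.2² + (322.2 + 465.4)²] = 1013 N/mm.
Capacity per unit length: r_n/Ω = (1/2.0) × 0.6 × 490 × (0.707 × 8) = 831.4 N/mm.
1013 > 831.4 → NOT adequate.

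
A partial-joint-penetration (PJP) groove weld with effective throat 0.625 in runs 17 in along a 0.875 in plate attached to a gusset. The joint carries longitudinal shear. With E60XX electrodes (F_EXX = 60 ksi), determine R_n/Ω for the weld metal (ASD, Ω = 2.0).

R_n/Ω ≈ 191 kips

Effective throat (given) t_e = 0.625 in.
A_we = 0.625 × 17 = 10.62 in².
F_nw = 0.6 F_EXX = 36 ksi.
R_n/Ω = (36 × 10.62) / 2.0 = 191.2 kips.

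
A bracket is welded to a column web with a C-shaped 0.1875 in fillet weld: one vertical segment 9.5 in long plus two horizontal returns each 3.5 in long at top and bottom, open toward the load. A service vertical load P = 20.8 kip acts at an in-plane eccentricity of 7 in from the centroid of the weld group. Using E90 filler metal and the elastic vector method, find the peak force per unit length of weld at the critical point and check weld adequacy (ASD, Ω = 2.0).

E90XX → F_EXX = 90 ksi.
Total weld length L_w = 16.5 in. Treat welds as unit-width lines.
Centroid: x̄ = 2×3.5×1.75 / 16.5 = 0.7424 in from the vertical weld.
Polar moment about centroid: J = I_x + I_y = [9.5³/12 + 2×3.5×4.75²] + [9.5×0.7424² + 2(3.5³/12 + 3.5×1.008²)] = 248.9 in³.
Direct shear f_v = P/L_w = 20.8 / 16.5 = 1.261 kip/in (vertical).
Torsion M = P·e = 20.8 × 7 = 145.6 kip·in.
Critical point at (x, y) = (2.758, 4.75) from centroid. f_tx = M·y/J = 2.779 kip/in; f_ty = M·x/J = 1.613 kip/in.
Resultant f_max = √[f_tx² + (f_v + f_ty)²] = √[2.779² + (1.261 + 1.613)²] = 3.998 kip/in.
Capacity per unit length: r_n/Ω = (1/2.0) × 0.6 × 90 × (0.707 × 0.1875) = 3.579 kip/in.
3.998 > 3.579 → NOT adequate.

f_max ≈ 4 kip/in; NOT adequate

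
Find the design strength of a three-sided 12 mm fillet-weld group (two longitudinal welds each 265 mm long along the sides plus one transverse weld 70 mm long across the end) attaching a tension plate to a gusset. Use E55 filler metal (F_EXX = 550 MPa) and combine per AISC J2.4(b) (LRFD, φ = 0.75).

φR_n ≈ 1260 kN

t_e = 0.707 × 12 = 8.484 mm.
R_nwl = 0.6 × 550 × 8.484 × 530 × 10⁻³ = 1484 kN (longitudinal, 2 welds).
R_nwt = 0.6 × 550 × 8.484 × 70 × 10⁻³ = 196 kN (transverse, base value).
(i) R_nwl + R_nwt = 1680 kN; (ii) 0.85 R_nwl + 1.5 R_nwt = 1555 kN.
R_n = max = 1680 kN [governs: (i)]; φR_n = 1260 kN.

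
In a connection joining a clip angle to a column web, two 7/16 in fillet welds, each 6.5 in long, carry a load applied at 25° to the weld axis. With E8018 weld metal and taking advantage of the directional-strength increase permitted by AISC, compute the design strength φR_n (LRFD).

E80XX → F_EXX = 80 ksi.
t_e = 0.707 × 0.4375 = 0.3093 in; A_we = 0.3093 × 13 = 4.021 in².
Directional factor: 1.0 + 0.5 sin^1.5(25°) = 1.137.
F_nw = 0.6 × 80 × 1.137 = 54.59 ksi.
φR_n = 0.75 × 54.59 × 4.021 = 164.6 kips.

φR_n ≈ 165 kips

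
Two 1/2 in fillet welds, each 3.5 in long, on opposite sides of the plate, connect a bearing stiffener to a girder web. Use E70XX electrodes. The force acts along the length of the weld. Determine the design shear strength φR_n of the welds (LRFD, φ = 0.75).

E70XX → F_EXX = 70 ksi.
Effective throat t_e = 0.707 × 0.5 = 0.3535 in.
Total length L = 7 in; A_we = 0.3535 × 7 = 2.474 in².
F_nw = 0.6 F_EXX = 0.6 × 70 = 42 ksi.
φR_n = 0.75 × 42 × 2.474 = 77.95 kip.

φR_n ≈ 77.9 kip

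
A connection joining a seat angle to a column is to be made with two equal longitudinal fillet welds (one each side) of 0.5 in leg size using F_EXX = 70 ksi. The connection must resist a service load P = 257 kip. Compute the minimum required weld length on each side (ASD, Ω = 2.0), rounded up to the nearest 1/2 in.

L = 17.5 in on each side

Throat t_e = 0.707 × 0.5 = 0.3535 in.
r_n/Ω = (0.6 × 70 × 0.3535) / 2.0 = 7.423 kip/in.
L_req = P / (r_n/Ω) = 257 / 7.423 = 34.62 in total.
Per side: 34.62 / 2 = 17.31 in.
Round up → use L = 17.5 in on each side.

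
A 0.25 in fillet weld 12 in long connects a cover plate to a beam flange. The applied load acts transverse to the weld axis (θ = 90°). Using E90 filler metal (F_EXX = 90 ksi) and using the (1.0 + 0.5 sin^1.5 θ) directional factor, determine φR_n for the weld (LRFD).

φR_n ≈ 129 kip

t_e = 0.707 × 0.25 = 0.1767 in; A_we = 0.1767 × 12 = 2.121 in².
Directional factor: 1.0 + 0.5 sin^1.5(90°) = 1.5.
F_nw = 0.6 × 90 × 1.5 = 81 ksi.
φR_n = 0.75 × 81 × 2.121 = 128.9 kip.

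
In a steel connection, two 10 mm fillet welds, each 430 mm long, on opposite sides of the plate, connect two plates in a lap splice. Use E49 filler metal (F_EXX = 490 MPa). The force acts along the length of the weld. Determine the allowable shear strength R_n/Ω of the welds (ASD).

R_n/Ω ≈ 894 kN

Effective throat t_e = 0.707 × 10 = 7.07 mm.
Total length L = 860 mm; A_we = 7.07 × 860 = 6080 mm².
F_nw = 0.6 F_EXX = 0.6 × 490 = 294 MPa.
R_n = 294 × 6080 × 10⁻³ = 1788 kN; R_n/Ω = 1788/2.0 = 893.8 kN.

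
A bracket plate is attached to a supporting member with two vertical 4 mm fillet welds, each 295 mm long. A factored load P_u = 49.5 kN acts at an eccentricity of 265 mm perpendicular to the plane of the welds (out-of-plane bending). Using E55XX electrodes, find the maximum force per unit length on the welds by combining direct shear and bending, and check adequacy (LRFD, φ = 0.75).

f_max ≈ 460 N/mm; adequate

E55XX → F_EXX = 550 MPa.
L_w = 2 × 295 = 590 mm; section modulus (unit throat) S = 2 × L²/6 = 29010 mm².
Direct shear f_v = P/L_w = 49.5×10³/590 = 83.9 N/mm.
Moment M = P × e = 49.5×10³ × 265 = 13118000 N·mm; bending f_b = M/S = 452.2 N/mm.
f_max = √(f_v² + f_b²) = √(83.9² + 452.2²) = 459.9 N/mm.
φr_n = 0.75 × 0.6 × 550 × (0.707 × 4) = 699.9 N/mm → adequate.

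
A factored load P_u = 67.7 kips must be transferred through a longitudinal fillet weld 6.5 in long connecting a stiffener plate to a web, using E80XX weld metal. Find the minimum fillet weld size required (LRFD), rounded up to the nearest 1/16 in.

E80XX → F_EXX = 80 ksi.
Total weld length L = 6.5 in.
Required throat t_e = P_u / (φ × 0.6 F_EXX × L) = 67.7 / (0.75 × 0.6 × 80 × 6.5) = 0.2893 in.
Required leg w = t_e / 0.707 = 0.4092 in → use 7/16 in.

w = 7/16 in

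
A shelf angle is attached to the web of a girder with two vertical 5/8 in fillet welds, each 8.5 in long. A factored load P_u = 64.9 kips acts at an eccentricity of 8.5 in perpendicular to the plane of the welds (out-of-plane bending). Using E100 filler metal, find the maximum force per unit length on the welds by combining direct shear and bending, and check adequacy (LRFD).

E100XX → F_EXX = 100 ksi.
L_w = 2 × 8.5 = 17 in; section modulus (unit throat) S = 2 × L²/6 = 24.08 in².
Direct shear f_v = P/L_w = 64.9/17 = 3.818 kip/in.
Moment M = P × e = 64.9 × 8.5 = 551.65 kip·in; bending f_b = M/S = 22.91 kip/in.
f_max = √(f_v² + f_b²) = √(3.818² + 22.91²) = 23.22 kip/in.
φr_n = 0.75 × 0.6 × 100 × (0.707 × 0.625) = 19.88 kip/in → NOT adequate.

f_max ≈ 23.2 kip/in; NOT adequate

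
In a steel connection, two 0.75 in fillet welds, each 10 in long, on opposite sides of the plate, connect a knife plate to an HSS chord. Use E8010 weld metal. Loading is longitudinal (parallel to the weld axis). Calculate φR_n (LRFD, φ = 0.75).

φR_n ≈ 382 kip

E80XX → F_EXX = 80 ksi.
Effective throat t_e = 0.707 × 0.75 = 0.5302 in.
Total length L = 20 in; A_we = 0.5302 × 20 = 10.61 in².
F_nw = 0.6 F_EXX = 0.6 × 80 = 48 ksi.
φR_n = 0.75 × 48 × 10.61 = 381.8 kip.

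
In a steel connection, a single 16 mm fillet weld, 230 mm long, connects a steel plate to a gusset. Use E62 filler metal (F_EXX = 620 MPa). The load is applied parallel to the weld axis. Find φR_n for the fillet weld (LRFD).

Effective throat t_e = 0.707 × 16 = 11.31 mm.
Total length L = 230 mm; A_we = 11.31 × 230 = 2602 mm².
F_nw = 0.6 F_EXX = 0.6 × 620 = 372 MPa.
φR_n = 0.75 × 372 × 2602 × 10⁻³ = 725.9 kN.

φR_n ≈ 726 kN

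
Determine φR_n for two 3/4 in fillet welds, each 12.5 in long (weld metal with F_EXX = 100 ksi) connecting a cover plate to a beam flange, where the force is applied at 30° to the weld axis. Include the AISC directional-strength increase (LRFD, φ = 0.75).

φR_n ≈ 702 kip

t_e = 0.707 × 0.75 = 0.5302 in; A_we = 0.5302 × 25 = 13.26 in².
Directional factor: 1.0 + 0.5 sin^1.5(30°) = 1.177.
F_nw = 0.6 × 100 × 1.177 = 70.61 ksi.
φR_n = 0.75 × 70.61 × 13.26 = 702 kip.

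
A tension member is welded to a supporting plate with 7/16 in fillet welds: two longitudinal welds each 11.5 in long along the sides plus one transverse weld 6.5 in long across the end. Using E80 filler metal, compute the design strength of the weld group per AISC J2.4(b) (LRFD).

E80XX → F_EXX = 80 ksi.
t_e = 0.707 × 0.4375 = 0.3093 in.
R_nwl = 0.6 × 80 × 0.3093 × 23 = 341.5 kip (longitudinal, 2 welds).
R_nwt = 0.6 × 80 × 0.3093 × 6.5 = 96.51 kip (transverse, base value).
(i) R_nwl + R_nwt = 438 kip; (ii) 0.85 R_nwl + 1.5 R_nwt = 435 kip.
R_n = max = 438 kip [governs: (i)]; φR_n = 328.5 kip.

φR_n ≈ 328 kip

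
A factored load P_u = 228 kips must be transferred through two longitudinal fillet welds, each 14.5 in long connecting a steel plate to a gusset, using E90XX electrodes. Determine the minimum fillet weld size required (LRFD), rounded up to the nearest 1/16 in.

E90XX → F_EXX = 90 ksi.
Total weld length L = 29 in.
Required throat t_e = P_u / (φ × 0.6 F_EXX × L) = 228 / (0.75 × 0.6 × 90 × 29) = 0.1941 in.
Required leg w = t_e / 0.707 = 0.2746 in → use 5/16 in.

w = 5/16 in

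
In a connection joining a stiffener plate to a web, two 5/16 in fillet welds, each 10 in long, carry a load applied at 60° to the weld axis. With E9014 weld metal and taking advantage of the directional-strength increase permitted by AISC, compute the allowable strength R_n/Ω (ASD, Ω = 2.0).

E90XX → F_EXX = 90 ksi.
t_e = 0.707 × 0.3125 = 0.2209 in; A_we = 0.2209 × 20 = 4.419 in².
Directional factor: 1.0 + 0.5 sin^1.5(60°) = 1.403.
F_nw = 0.6 × 90 × 1.403 = 75.76 ksi.
R_n/Ω = (75.76 × 4.419) / 2.0 = 167.4 kip.

R_n/Ω ≈ 167 kip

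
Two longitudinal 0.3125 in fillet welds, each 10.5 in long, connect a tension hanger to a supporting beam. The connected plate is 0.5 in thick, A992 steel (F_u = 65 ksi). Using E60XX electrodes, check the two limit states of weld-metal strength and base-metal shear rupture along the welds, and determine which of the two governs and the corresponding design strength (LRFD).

E60XX → F_EXX = 60 ksi.
t_e = 0.707 × 0.3125 = 0.2209 in; L = 21 in.
Weld metal: φR_n = 0.75 × 0.6 × 60 × 0.2209 × 21 = 125.3 kip.
Base metal (shear rupture): φR_n = 0.75 × 0.6 × 65 × 0.5 × 21 = 307.1 kip.
Governing: weld metal.

φR_n ≈ 125 kip (weld metal governs)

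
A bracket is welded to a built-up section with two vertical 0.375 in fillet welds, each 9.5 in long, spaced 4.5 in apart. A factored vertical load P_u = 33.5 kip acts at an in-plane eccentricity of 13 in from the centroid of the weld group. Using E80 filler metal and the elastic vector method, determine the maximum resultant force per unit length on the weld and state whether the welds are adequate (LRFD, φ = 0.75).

f_max ≈ 10.5 kip/in; NOT adequate

E80XX → F_EXX = 80 ksi.
Total weld length L_w = 19 in. Treat welds as unit-width lines.
Polar moment about centroid: J = 2[d³/12 + d(b/2)²] = 2[9.5³/12 + 9.5×2.25²] = 239.1 in³.
Direct shear f_v = P/L_w = 33.5 / 19 = 1.763 kip/in (vertical).
Torsion M = P·e = 33.5 × 13 = 435.5 kip·in.
Critical point at (x, y) = (2.25, 4.75) from centroid. f_tx = M·y/J = 8.652 kip/in; f_ty = M·x/J = 4.098 kip/in.
Resultant f_max = √[f_tx² + (f_v + f_ty)²] = √[8.652² + (1.763 + 4.098)²] = 10.45 kip/in.
Capacity per unit length: φr_n = 0.75 × 0.6 × 80 × (0.707 × 0.375) = 9.544 kip/in.
10.45 > 9.544 → NOT adequate.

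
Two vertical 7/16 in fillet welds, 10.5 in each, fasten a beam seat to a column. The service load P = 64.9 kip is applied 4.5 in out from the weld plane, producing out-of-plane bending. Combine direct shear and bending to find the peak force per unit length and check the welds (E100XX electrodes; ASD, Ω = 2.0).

E100XX → F_EXX = 100 ksi.
L_w = 2 × 10.5 = 21 in; section modulus (unit throat) S = 2 × L²/6 = 36.75 in².
Direct shear f_v = P/L_w = 64.9/21 = 3.09 kip/in.
Moment M = P × e = 64.9 × 4.5 = 292.05 kip·in; bending f_b = M/S = 7.947 kip/in.
f_max = √(f_v² + f_b²) = √(3.09² + 7.947²) = 8.527 kip/in.
r_n/Ω = (1/2.0) × 0.6 × 100 × (0.707 × 0.4375) = 9.279 kip/in → adequate.

f_max ≈ 8.53 kip/in; adequate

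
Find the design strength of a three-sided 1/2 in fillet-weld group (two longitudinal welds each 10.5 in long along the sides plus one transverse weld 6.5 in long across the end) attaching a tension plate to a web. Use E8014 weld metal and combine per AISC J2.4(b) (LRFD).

φR_n ≈ 351 kips

E80XX → F_EXX = 80 ksi.
t_e = 0.707 × 0.5 = 0.3535 in.
R_nwl = 0.6 × 80 × 0.3535 × 21 = 356.3 kips (longitudinal, 2 welds).
R_nwt = 0.6 × 80 × 0.3535 × 6.5 = 110.3 kips (transverse, base value).
(i) R_nwl + R_nwt = 466.6 kips; (ii) 0.85 R_nwl + 1.5 R_nwt = 468.3 kips.
R_n = max = 468.3 kips [governs: (ii)]; φR_n = 351.2 kips.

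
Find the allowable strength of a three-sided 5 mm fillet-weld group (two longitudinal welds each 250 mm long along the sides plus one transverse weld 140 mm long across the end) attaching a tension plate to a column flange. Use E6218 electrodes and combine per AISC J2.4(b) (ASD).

E62XX → F_EXX = 620 MPa.
t_e = 0.707 × 5 = 3.535 mm.
R_nwl = 0.6 × 620 × 3.535 × 500 × 10⁻³ = 657.5 kN (longitudinal, 2 welds).
R_nwt = 0.6 × 620 × 3.535 × 140 × 10⁻³ = 184.1 kN (transverse, base value).
(i) R_nwl + R_nwt = 841.6 kN; (ii) 0.85 R_nwl + 1.5 R_nwt = 835 kN.
R_n = max = 841.6 kN [governs: (i)]; R_n/Ω = 420.8 kN.

R_n/Ω ≈ 421 kN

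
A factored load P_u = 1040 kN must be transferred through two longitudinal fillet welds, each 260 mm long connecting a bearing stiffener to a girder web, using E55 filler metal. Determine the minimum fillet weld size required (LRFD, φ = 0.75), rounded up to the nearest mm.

E55XX → F_EXX = 550 MPa.
Total weld length L = 520 mm.
Required throat t_e = P_u / (φ × 0.6 F_EXX × L) = 1040 / (0.75 × 0.6 × 550 × 520 × 10⁻³) = 8.081 mm.
Required leg w = t_e / 0.707 = 11.43 mm → use 12 mm.

w = 12 mm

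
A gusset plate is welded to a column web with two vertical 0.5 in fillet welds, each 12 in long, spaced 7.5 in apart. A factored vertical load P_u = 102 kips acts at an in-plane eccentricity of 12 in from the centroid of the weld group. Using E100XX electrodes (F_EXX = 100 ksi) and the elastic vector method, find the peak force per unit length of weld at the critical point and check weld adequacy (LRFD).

Total weld length L_w = 24 in. Treat welds as unit-width lines.
Polar moment about centroid: J = 2[d³/12 + d(b/2)²] = 2[12³/12 + 12×3.75²] = 625.5 in³.
Direct shear f_v = P/L_w = 102 / 24 = 4.25 kip/in (vertical).
Torsion M = P·e = 102 × 12 = 1224 kip·in.
Critical point at (x, y) = (3.75, 6) from centroid. f_tx = M·y/J = 11.74 kip/in; f_ty = M·x/J = 7.338 kip/in.
Resultant f_max = √[f_tx² + (f_v + f_ty)²] = √[11.74² + (4.25 + 7.338)²] = 16.5 kip/in.
Capacity per unit length: φr_n = 0.75 × 0.6 × 100 × (0.707 × 0.5) = 15.91 kip/in.
16.5 > 15.91 → NOT adequate.

f_max ≈ 16.5 kip/in; NOT adequate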